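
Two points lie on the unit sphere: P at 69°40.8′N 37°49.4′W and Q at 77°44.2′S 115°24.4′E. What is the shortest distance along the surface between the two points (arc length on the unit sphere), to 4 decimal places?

2.9528

With latitudes φ₁ = 69.680°, φ₂ = -77.737° and longitude difference Δλ = 153.230°:
Haversine: a = sin²(Δφ/2) + cos φ₁ cos φ₂ sin²(Δλ/2) = 0.9213 + (0.3473)(0.2124)(0.9464) = 0.99111.
Central angle c = 2·arcsin(√a) = 2.95276 rad.
On the unit sphere the arc length equals the central angle: 2.9528.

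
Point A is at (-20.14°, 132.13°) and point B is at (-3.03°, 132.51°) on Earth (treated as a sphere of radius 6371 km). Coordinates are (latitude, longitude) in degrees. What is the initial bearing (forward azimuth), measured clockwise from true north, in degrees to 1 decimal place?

1.3°

With φ₁ = -0.3515, φ₂ = -0.0529, Δλ = 0.0066 rad, the forward-azimuth formula gives
θ = atan2( sin Δλ cos φ₂ , cos φ₁ sin φ₂ − sin φ₁ cos φ₂ cos Δλ ) = atan2(0.0066, 0.2942) = 1.29°.
So the initial bearing is 1.3°.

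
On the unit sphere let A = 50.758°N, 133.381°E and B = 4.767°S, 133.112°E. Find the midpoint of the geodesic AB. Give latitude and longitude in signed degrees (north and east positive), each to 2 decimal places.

23.00°, 133.22°

Central angle δ = 0.9691 rad. Interpolating on the sphere with fraction f = 0.5:
P = [sin((1−f)δ)·A + sin(fδ)·B] / sin δ = 0.5650·A + 0.5650·B in Cartesian coordinates,
giving P = (-0.6303, 0.6709, 0.3907), i.e. latitude 23.00°, longitude 133.22°.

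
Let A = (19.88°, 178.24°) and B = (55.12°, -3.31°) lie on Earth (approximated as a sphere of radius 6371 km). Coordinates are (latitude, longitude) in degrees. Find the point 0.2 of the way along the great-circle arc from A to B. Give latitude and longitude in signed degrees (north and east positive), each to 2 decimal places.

40.87°, 178.67°

Central angle δ = 1.8324 rad. Interpolating on the sphere with fraction f = 0.2:
P = [sin((1−f)δ)·A + sin(fδ)·B] / sin δ = 1.0295·A + 0.3710·B in Cartesian coordinates,
giving P = (-0.7559, 0.0175, 0.6544), i.e. latitude 40.87°, longitude 178.67°.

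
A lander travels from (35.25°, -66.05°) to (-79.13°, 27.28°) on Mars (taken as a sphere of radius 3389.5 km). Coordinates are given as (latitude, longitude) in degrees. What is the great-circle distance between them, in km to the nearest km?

In radians: φ₁ = 0.6152, φ₂ = -1.3811, Δλ = 93.330° = 1.6289 rad.
cos c = sin φ₁ sin φ₂ + cos φ₁ cos φ₂ cos Δλ = (0.5771)(-0.9821) + (0.8166)(0.1886)(-0.0581) = -0.57574,
so c = arccos(-0.57574) = 2.18430 rad.
Distance = R·c = 3389.5 × 2.1843 ≈ 7404 km.

7404 km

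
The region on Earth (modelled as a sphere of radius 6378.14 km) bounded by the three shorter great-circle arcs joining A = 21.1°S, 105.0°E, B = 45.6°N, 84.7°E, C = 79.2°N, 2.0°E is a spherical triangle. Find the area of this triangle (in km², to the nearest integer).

Side lengths (central angles): a = 0.7692, b = 1.9746, c = 1.2079 rad; semiperimeter s = 1.9758.
By l'Huilier's theorem, tan(E/4) = √[tan(s/2) tan((s−a)/2) tan((s−b)/2) tan((s−c)/2)], giving spherical excess E = 0.0642 rad.
Area = E·R² = 0.0642 × (6378.14)² ≈ 2610375 km².

2610375 km²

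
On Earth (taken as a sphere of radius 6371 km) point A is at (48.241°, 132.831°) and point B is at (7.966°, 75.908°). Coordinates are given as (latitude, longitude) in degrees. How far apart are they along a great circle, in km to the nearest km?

With latitudes φ₁ = 48.241°, φ₂ = 7.966° and longitude difference Δλ = -56.923°:
Haversine: a = sin²(Δφ/2) + cos φ₁ cos φ₂ sin²(Δλ/2) = 0.1185 + (0.6660)(0.9904)(0.2271) = 0.26832.
Central angle c = 2·arcsin(√a) = 1.08902 rad.
Distance = R·c = 6371 × 1.0890 ≈ 6938 km.

6938 km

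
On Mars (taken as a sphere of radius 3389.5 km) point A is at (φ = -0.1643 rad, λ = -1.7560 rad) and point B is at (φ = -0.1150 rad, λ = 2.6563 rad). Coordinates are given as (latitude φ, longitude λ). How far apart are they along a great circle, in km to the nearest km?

6254 km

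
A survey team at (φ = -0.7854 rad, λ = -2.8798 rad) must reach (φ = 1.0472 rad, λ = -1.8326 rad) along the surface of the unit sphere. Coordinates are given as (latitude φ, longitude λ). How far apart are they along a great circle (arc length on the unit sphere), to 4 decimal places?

2.0215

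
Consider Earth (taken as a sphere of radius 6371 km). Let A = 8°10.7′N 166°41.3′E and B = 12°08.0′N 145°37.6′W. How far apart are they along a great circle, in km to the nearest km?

5232 km

In radians: φ₁ = 0.1427, φ₂ = 0.2118, Δλ = 47.685° = 0.8323 rad.
Haversine: a = sin²(Δφ/2) + cos φ₁ cos φ₂ sin²(Δλ/2) = 0.0012 + (0.9898)(0.9777)(0.1634) = 0.15931.
Central angle c = 2·arcsin(√a) = 0.82116 rad.
Distance = R·c = 6371 × 0.8212 ≈ 5232 km.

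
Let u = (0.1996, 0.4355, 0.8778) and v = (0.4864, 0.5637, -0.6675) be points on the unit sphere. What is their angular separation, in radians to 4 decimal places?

1.8166 rad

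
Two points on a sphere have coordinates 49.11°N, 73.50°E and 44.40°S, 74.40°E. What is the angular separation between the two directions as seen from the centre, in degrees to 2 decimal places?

93.51°

In radians: φ₁ = 0.8571, φ₂ = -0.7749, Δλ = 0.900° = 0.0157 rad.
Haversine: a = sin²(Δφ/2) + cos φ₁ cos φ₂ sin²(Δλ/2) = 0.5306 + (0.6546)(0.7145)(0.0001) = 0.53064.
Central angle c = 2·arcsin(√a) = 1.63212 rad.
So the angular separation is 93.51°.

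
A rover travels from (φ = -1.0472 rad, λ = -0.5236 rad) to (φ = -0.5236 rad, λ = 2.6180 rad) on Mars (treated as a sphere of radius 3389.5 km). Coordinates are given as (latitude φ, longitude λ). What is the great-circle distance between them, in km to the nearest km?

5324 km

With latitudes φ₁ = -60.000°, φ₂ = -30.000° and longitude difference Δλ = -180.000°:
Haversine: a = sin²(Δφ/2) + cos φ₁ cos φ₂ sin²(Δλ/2) = 0.0670 + (0.5000)(0.8660)(1.0000) = 0.50000.
Central angle c = 2·arcsin(√a) = 1.57079 rad.
Distance = R·c = 3389.5 × 1.5708 ≈ 5324 km.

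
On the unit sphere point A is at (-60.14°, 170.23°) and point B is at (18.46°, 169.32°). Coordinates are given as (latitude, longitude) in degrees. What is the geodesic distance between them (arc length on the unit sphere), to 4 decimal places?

With latitudes φ₁ = -60.140°, φ₂ = 18.460° and longitude difference Δλ = -0.910°:
cos c = sin φ₁ sin φ₂ + cos φ₁ cos φ₂ cos Δλ = (-0.8672)(0.3166) + (0.4979)(0.9485)(0.9999) = 0.19760,
so c = arccos(0.19760) = 1.37189 rad.
On the unit sphere the arc length equals the central angle: 1.3719.

1.3719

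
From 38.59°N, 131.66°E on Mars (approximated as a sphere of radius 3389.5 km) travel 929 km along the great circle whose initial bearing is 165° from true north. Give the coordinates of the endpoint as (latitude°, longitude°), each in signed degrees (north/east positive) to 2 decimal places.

23.34°, 136.04°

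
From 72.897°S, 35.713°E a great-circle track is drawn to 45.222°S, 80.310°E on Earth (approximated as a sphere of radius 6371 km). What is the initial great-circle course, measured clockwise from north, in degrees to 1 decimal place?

61.3°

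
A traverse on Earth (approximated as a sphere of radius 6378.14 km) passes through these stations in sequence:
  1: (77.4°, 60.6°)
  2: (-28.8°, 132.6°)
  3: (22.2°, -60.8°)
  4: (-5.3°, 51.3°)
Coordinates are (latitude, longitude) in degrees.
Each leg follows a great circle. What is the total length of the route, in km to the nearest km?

Leg 1→2: central angle 1.9944 rad, distance 12720.8 km.
Leg 2→3: central angle 2.9014 rad, distance 18505.3 km.
Leg 3→4: central angle 1.9625 rad, distance 12517.0 km.
Total: 12720.8 + 18505.3 + 12517.0 ≈ 43743 km.

43743 km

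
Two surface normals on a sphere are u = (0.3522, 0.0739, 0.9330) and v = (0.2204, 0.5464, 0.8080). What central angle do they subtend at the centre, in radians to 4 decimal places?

0.5118 rad

u·v = 0.8719; |u| = 1.0000, |v| = 1.0000.
cos θ = (u·v)/(|u||v|) = 0.8719, so θ = 0.5118 rad.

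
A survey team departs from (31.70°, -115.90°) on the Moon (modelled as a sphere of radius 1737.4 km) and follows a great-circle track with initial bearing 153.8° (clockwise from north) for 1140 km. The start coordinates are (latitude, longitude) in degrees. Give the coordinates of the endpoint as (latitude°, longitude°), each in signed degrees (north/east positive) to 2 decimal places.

-2.83°, -100.25°

Angular distance δ = d/R = 1140/1737.4 = 0.65615 rad; initial bearing θ = 2.6843 rad.
sin φ₂ = sin φ₁ cos δ + cos φ₁ sin δ cos θ = (0.5255)(0.7923) + (0.8508)(0.6101)(-0.8973) = -0.0494, so φ₂ = -2.83°.
Δλ = atan2(sin θ sin δ cos φ₁, cos δ − sin φ₁ sin φ₂) = atan2(0.2292, 0.8183) = 15.645°.
λ₂ = -115.900° + 15.645° = -100.25°.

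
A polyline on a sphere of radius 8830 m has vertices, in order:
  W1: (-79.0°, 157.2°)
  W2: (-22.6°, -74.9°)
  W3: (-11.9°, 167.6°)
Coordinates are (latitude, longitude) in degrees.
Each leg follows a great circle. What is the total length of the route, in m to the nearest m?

28379 m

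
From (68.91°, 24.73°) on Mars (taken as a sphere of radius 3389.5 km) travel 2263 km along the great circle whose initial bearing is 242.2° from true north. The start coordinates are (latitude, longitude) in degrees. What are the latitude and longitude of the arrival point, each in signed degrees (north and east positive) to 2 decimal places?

38.96°, -20.05°

Angular distance δ = d/R = 2263/3389.5 = 0.66765 rad; initial bearing θ = 4.2272 rad.
sin φ₂ = sin φ₁ cos δ + cos φ₁ sin δ cos θ = (0.9330)(0.7853) + (0.3598)(0.6191)(-0.4664) = 0.6288, so φ₂ = 38.96°.
Δλ = atan2(sin θ sin δ cos φ₁, cos δ − sin φ₁ sin φ₂) = atan2(-0.1971, 0.1986) = -44.776°.
λ₂ = 24.730° − 44.776° = -20.05°.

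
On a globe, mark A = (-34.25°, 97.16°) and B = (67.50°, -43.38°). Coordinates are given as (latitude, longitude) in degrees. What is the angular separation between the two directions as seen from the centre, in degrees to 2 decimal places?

In radians: φ₁ = -0.5978, φ₂ = 1.1781, Δλ = -140.540° = -2.4529 rad.
Haversine: a = sin²(Δφ/2) + cos φ₁ cos φ₂ sin²(Δλ/2) = 0.6018 + (0.8266)(0.3827)(0.8860) = 0.88209.
Central angle c = 2·arcsin(√a) = 2.44058 rad.
So the angular separation is 139.83°.

139.83°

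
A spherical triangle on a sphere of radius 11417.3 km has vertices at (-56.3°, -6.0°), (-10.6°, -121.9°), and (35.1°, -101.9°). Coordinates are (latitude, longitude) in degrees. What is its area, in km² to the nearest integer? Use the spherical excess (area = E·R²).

Side lengths (central angles): a = 0.8633, b = 2.1236, c = 1.6561 rad; semiperimeter s = 2.3215.
By l'Huilier's theorem, tan(E/4) = √[tan(s/2) tan((s−a)/2) tan((s−b)/2) tan((s−c)/2)], giving spherical excess E = 1.0381 rad.
Area = E·R² = 1.0381 × (11417.3)² ≈ 135322577 km².

135322577 km²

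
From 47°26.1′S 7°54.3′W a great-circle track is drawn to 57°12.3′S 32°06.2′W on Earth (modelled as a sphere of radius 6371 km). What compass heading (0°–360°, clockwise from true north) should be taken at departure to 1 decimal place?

Δλ = -24.198° = -0.4223 rad.
y = sin Δλ · cos φ₂ = (-0.4099)(0.5416) = -0.2220
x = cos φ₁ sin φ₂ − sin φ₁ cos φ₂ cos Δλ = (0.6764)(-0.8406) − (-0.7365)(0.5416)(0.9121) = -0.2047
θ = atan2(y, x) = -132.68°; adding 360° gives 227.3°.

227.3°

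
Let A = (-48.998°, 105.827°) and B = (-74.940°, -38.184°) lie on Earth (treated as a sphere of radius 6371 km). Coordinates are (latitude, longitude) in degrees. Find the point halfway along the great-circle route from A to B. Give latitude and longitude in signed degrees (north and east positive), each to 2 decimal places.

-74.68°, 86.92°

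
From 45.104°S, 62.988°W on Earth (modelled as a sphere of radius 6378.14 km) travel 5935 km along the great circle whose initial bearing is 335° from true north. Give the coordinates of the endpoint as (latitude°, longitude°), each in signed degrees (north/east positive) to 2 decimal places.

Angular distance δ = d/R = 5935/6378.14 = 0.93052 rad; initial bearing θ = 5.8469 rad.
sin φ₂ = sin φ₁ cos δ + cos φ₁ sin δ cos θ = (-0.7084)(0.5974) + (0.7058)(0.8019)(0.9063) = 0.0898, so φ₂ = 5.15°.
Δλ = atan2(sin θ sin δ cos φ₁, cos δ − sin φ₁ sin φ₂) = atan2(-0.2392, 0.6610) = -19.894°.
λ₂ = -62.988° − 19.894° = -82.88°.

5.15°, -82.88°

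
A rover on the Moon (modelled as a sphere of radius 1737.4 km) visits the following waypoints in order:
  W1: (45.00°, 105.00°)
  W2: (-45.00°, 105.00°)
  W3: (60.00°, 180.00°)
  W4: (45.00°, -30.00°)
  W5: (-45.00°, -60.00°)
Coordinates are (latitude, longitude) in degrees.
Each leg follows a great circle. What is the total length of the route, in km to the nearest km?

Leg W1→W2: central angle 1.5708 rad, distance 2729.1 km.
Leg W2→W3: central angle 2.1187 rad, distance 3681.0 km.
Leg W3→W4: central angle 1.2596 rad, distance 2188.5 km.
Leg W4→W5: central angle 1.6378 rad, distance 2845.6 km.
Total: 2729.1 + 3681.0 + 2188.5 + 2845.6 ≈ 11444 km.

11444 km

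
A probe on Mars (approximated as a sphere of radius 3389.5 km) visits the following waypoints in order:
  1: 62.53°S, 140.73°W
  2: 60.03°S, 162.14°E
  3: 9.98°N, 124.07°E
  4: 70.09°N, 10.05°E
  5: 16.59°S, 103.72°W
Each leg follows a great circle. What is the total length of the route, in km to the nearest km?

18043 km

Leg 1→2: central angle 0.4653 rad, distance 1577.2 km.
Leg 2→3: central angle 1.3313 rad, distance 4512.5 km.
Leg 3→4: central angle 1.5444 rad, distance 5234.6 km.
Leg 4→5: central angle 1.9823 rad, distance 6719.1 km.
Total: 1577.2 + 4512.5 + 5234.6 + 6719.1 ≈ 18043 km.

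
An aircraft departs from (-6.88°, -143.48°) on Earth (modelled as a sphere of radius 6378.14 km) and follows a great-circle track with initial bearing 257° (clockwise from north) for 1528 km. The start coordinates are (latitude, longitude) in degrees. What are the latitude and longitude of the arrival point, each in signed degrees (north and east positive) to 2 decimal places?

-9.75°, -157.05°

Angular distance δ = d/R = 1528/6378.14 = 0.23957 rad; initial bearing θ = 4.4855 rad.
sin φ₂ = sin φ₁ cos δ + cos φ₁ sin δ cos θ = (-0.1198)(0.9714) + (0.9928)(0.2373)(-0.2250) = -0.1694, so φ₂ = -9.75°.
Δλ = atan2(sin θ sin δ cos φ₁, cos δ − sin φ₁ sin φ₂) = atan2(-0.2295, 0.9512) = -13.567°.
λ₂ = -143.480° − 13.567° = -157.05°.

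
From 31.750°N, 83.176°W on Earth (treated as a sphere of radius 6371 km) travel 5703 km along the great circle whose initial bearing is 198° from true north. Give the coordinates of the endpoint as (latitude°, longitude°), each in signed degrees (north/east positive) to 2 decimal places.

Angular distance δ = d/R = 5703/6371 = 0.89515 rad; initial bearing θ = 3.4558 rad.
sin φ₂ = sin φ₁ cos δ + cos φ₁ sin δ cos θ = (0.5262)(0.6254) + (0.8504)(0.7803)(-0.9511) = -0.3020, so φ₂ = -17.58°.
Δλ = atan2(sin θ sin δ cos φ₁, cos δ − sin φ₁ sin φ₂) = atan2(-0.2050, 0.7843) = -14.651°.
λ₂ = -83.176° − 14.651° = -97.83°.

-17.58°, -97.83°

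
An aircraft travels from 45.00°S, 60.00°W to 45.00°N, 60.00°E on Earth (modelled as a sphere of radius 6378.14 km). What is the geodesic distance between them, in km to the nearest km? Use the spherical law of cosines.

With latitudes φ₁ = -45.000°, φ₂ = 45.000° and longitude difference Δλ = 120.000°:
cos c = sin φ₁ sin φ₂ + cos φ₁ cos φ₂ cos Δλ = (-0.7071)(0.7071) + (0.7071)(0.7071)(-0.5000) = -0.75000,
so c = arccos(-0.75000) = 2.41886 rad.
Distance = R·c = 6378.14 × 2.4189 ≈ 15428 km.

15428 km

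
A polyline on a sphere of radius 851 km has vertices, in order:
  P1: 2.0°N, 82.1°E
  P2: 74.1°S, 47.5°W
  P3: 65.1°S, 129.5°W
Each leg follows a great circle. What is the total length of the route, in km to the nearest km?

Leg P1→P2: central angle 1.7804 rad, distance 1515.1 km.
Leg P2→P3: central angle 0.4770 rad, distance 405.9 km.
Total: 1515.1 + 405.9 ≈ 1921 km.

1921 km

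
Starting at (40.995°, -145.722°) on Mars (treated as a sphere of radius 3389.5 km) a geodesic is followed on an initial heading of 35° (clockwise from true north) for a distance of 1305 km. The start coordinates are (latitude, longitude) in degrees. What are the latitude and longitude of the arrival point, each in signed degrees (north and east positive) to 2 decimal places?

Angular distance δ = d/R = 1305/3389.5 = 0.38501 rad; initial bearing θ = 0.6109 rad.
sin φ₂ = sin φ₁ cos δ + cos φ₁ sin δ cos θ = (0.6560)(0.9268) + (0.7548)(0.3756)(0.8192) = 0.8402, so φ₂ = 57.16°.
Δλ = atan2(sin θ sin δ cos φ₁, cos δ − sin φ₁ sin φ₂) = atan2(0.1626, 0.3756) = 23.404°.
λ₂ = -145.722° + 23.404° = -122.32°.

57.16°, -122.32°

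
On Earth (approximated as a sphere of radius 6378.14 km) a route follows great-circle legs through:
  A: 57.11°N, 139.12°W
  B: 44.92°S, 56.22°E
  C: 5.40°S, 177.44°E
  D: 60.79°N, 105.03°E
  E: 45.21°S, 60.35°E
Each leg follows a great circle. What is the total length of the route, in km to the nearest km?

Leg A→B: central angle 2.8715 rad, distance 18315.0 km.
Leg B→C: central angle 1.8744 rad, distance 11955.1 km.
Leg C→D: central angle 1.5061 rad, distance 9605.9 km.
Leg D→E: central angle 1.9552 rad, distance 12470.4 km.
Total: 18315.0 + 11955.1 + 9605.9 + 12470.4 ≈ 52346 km.

52346 km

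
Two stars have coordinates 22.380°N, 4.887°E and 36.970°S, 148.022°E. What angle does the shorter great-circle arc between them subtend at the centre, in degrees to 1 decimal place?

With latitudes φ₁ = 22.380°, φ₂ = -36.970° and longitude difference Δλ = 143.135°:
cos c = sin φ₁ sin φ₂ + cos φ₁ cos φ₂ cos Δλ = (0.3807)(-0.6014) + (0.9247)(0.7990)(-0.8001) = -0.82004,
so c = arccos(-0.82004) = 2.53227 rad.
So the angular separation is 145.1°.

145.1°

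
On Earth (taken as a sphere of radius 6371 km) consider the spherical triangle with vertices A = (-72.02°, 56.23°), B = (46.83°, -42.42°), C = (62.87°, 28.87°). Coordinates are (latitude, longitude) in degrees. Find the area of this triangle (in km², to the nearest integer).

76857497 km²

Side lengths (central angles): a = 0.7240, b = 2.3768, c = 2.3825 rad; semiperimeter s = 2.7416.
By l'Huilier's theorem, tan(E/4) = √[tan(s/2) tan((s−a)/2) tan((s−b)/2) tan((s−c)/2)], giving spherical excess E = 1.8935 rad.
Area = E·R² = 1.8935 × (6371)² ≈ 76857497 km².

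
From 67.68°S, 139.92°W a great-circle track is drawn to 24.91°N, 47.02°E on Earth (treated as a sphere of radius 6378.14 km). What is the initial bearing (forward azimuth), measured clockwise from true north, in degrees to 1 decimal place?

Δλ = -173.060° = -3.0205 rad.
y = sin Δλ · cos φ₂ = (-0.1208)(0.9070) = -0.1096
x = cos φ₁ sin φ₂ − sin φ₁ cos φ₂ cos Δλ = (0.3798)(0.4212) − (-0.9251)(0.9070)(-0.9927) = -0.6729
θ = atan2(y, x) = -170.75°; adding 360° gives 189.2°.

189.2°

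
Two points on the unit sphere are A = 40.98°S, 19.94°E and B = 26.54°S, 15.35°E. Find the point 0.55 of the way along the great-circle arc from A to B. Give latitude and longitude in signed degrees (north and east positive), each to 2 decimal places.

-33.06°, 17.23°

The central angle between A and B is δ = 0.2606 rad.
With f = 0.55, the slerp weights are sin((1−f)δ)/sin δ = 0.4541 and sin(fδ)/sin δ = 0.5544.
Weighted sum of the unit vectors: (0.4541)·(0.7097,0.2575,-0.6558) + (0.5544)·(0.8627,0.2368,-0.4468) = (0.8005, 0.2482, -0.5455).
Converting back: φ = atan2(z, √(x²+y²)) = -33.06°, λ = atan2(y, x) = 17.23°.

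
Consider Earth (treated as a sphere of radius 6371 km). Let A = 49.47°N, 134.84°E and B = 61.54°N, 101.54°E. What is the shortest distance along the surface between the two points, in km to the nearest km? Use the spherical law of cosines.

2449 km

In radians: φ₁ = 0.8634, φ₂ = 1.0741, Δλ = -33.300° = -0.5812 rad.
cos c = sin φ₁ sin φ₂ + cos φ₁ cos φ₂ cos Δλ = (0.7601)(0.8792) + (0.6498)(0.4765)(0.8358) = 0.92705,
so c = arccos(0.92705) = 0.38434 rad.
Distance = R·c = 6371 × 0.3843 ≈ 2449 km.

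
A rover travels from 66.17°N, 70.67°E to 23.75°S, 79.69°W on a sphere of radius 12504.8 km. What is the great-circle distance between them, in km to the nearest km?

29162 km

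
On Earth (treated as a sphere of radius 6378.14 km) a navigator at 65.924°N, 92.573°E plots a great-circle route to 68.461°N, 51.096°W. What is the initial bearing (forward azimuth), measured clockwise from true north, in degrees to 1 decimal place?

341.5°

Δλ = -143.669° = -2.5075 rad.
y = sin Δλ · cos φ₂ = (-0.5924)(0.3671) = -0.2175
x = cos φ₁ sin φ₂ − sin φ₁ cos φ₂ cos Δλ = (0.4079)(0.9302) − (0.9130)(0.3671)(-0.8056) = 0.6495
θ = atan2(y, x) = -18.52°; adding 360° gives 341.5°.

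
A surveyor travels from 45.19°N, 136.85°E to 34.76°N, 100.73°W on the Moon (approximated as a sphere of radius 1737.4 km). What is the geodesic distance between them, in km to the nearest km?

Let φ₁ = 0.7887 rad, φ₂ = 0.6067 rad, and Δλ = 2.1366 rad.
Haversine: a = sin²(Δφ/2) + cos φ₁ cos φ₂ sin²(Δλ/2) = 0.0083 + (0.7048)(0.8215)(0.7681) = 0.45296.
Central angle c = 2·arcsin(√a) = 1.47658 rad.
Distance = R·c = 1737.4 × 1.4766 ≈ 2565 km.

2565 km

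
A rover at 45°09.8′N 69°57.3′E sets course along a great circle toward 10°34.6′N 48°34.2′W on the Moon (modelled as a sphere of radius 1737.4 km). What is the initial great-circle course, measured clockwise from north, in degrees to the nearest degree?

Δλ = -118.525° = -2.0687 rad.
y = sin Δλ · cos φ₂ = (-0.8786)(0.9830) = -0.8637
x = cos φ₁ sin φ₂ − sin φ₁ cos φ₂ cos Δλ = (0.7051)(0.1836) − (0.7091)(0.9830)(-0.4775) = 0.4623
θ = atan2(y, x) = -61.84°; adding 360° gives 298°.

298°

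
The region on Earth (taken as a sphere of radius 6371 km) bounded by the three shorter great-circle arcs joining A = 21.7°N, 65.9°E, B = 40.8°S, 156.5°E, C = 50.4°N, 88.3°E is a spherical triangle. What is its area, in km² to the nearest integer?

31996761 km²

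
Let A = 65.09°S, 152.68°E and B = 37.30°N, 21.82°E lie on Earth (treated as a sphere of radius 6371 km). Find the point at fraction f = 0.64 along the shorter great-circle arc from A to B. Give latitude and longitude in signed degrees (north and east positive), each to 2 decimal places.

The central angle between A and B is δ = 2.4478 rad.
With f = 0.64, the slerp weights are sin((1−f)δ)/sin δ = 1.2064 and sin(fδ)/sin δ = 1.5638.
Weighted sum of the unit vectors: (1.2064)·(-0.3742,0.1933,-0.9070) + (1.5638)·(0.7385,0.2957,0.6060) = (0.7033, 0.6956, -0.1466).
Converting back: φ = atan2(z, √(x²+y²)) = -8.43°, λ = atan2(y, x) = 44.68°.

-8.43°, 44.68°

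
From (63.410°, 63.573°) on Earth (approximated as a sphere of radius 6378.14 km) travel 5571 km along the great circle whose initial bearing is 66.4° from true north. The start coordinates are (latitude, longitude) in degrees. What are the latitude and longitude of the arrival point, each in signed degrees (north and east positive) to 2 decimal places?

Angular distance δ = d/R = 5571/6378.14 = 0.87345 rad; initial bearing θ = 1.1589 rad.
sin φ₂ = sin φ₁ cos δ + cos φ₁ sin δ cos θ = (0.8942)(0.6422) + (0.4476)(0.7666)(0.4003) = 0.7116, so φ₂ = 45.37°.
Δλ = atan2(sin θ sin δ cos φ₁, cos δ − sin φ₁ sin φ₂) = atan2(0.3144, 0.0058) = 88.939°.
λ₂ = 63.573° + 88.939° = 152.51°.

45.37°, 152.51°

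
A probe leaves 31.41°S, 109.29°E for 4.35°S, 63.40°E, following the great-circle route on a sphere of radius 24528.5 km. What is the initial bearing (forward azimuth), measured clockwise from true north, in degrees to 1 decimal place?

292.5°

Δλ = -45.890° = -0.8009 rad.
y = sin Δλ · cos φ₂ = (-0.7180)(0.9971) = -0.7159
x = cos φ₁ sin φ₂ − sin φ₁ cos φ₂ cos Δλ = (0.8535)(-0.0758) − (-0.5212)(0.9971)(0.6960) = 0.2970
θ = atan2(y, x) = -67.47°; adding 360° gives 292.5°.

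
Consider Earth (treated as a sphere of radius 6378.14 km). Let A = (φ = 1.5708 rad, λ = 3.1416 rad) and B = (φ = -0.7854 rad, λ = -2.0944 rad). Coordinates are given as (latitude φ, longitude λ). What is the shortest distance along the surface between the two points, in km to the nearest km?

15028 km

Let φ₁ = 1.5708 rad, φ₂ = -0.7854 rad, and Δλ = 1.0472 rad.
cos c = sin φ₁ sin φ₂ + cos φ₁ cos φ₂ cos Δλ = (1.0000)(-0.7071) + (-0.0000)(0.7071)(0.5000) = -0.70711,
so c = arccos(-0.70711) = 2.35620 rad.
Distance = R·c = 6378.14 × 2.3562 ≈ 15028 km.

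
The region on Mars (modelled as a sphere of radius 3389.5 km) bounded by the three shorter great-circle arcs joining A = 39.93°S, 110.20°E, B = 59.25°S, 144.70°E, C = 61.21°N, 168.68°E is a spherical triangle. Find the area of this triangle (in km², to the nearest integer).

8947190 km²

Side lengths (central angles): a = 2.1273, b = 1.9492, c = 0.5059 rad; semiperimeter s = 2.2912.
By l'Huilier's theorem, tan(E/4) = √[tan(s/2) tan((s−a)/2) tan((s−b)/2) tan((s−c)/2)], giving spherical excess E = 0.7788 rad.
Area = E·R² = 0.7788 × (3389.5)² ≈ 8947190 km².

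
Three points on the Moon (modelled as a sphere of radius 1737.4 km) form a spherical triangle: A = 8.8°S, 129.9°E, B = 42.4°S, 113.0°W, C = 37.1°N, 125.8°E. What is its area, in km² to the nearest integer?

3138944 km²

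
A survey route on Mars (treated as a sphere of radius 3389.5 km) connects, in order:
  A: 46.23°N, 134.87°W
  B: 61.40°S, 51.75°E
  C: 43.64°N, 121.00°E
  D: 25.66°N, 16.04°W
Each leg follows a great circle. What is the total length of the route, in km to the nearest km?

Leg A→B: central angle 2.8685 rad, distance 9722.8 km.
Leg B→C: central angle 2.0751 rad, distance 7033.5 km.
Leg C→D: central angle 1.7503 rad, distance 5932.6 km.
Total: 9722.8 + 7033.5 + 5932.6 ≈ 22689 km.

22689 km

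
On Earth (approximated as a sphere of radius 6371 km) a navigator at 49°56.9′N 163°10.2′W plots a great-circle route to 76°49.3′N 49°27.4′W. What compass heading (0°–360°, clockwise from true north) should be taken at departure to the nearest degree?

17°

With φ₁ = 0.8718, φ₂ = 1.3408, Δλ = 1.9847 rad, the forward-azimuth formula gives
θ = atan2( sin Δλ cos φ₂ , cos φ₁ sin φ₂ − sin φ₁ cos φ₂ cos Δλ ) = atan2(0.2087, 0.6967) = 16.68°.
So the initial bearing is 17°.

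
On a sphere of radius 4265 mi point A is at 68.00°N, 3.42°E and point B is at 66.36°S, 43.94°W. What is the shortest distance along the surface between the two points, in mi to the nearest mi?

Let φ₁ = 1.1868 rad, φ₂ = -1.1582 rad, and Δλ = -0.8266 rad.
cos c = sin φ₁ sin φ₂ + cos φ₁ cos φ₂ cos Δλ = (0.9272)(-0.9161) + (0.3746)(0.4010)(0.6774) = -0.74762,
so c = arccos(-0.74762) = 2.41527 rad.
Distance = R·c = 4265 × 2.4153 ≈ 10301 mi.

10301 mi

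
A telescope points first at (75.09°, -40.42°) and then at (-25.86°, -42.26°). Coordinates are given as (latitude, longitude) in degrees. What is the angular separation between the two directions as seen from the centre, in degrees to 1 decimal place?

In radians: φ₁ = 1.3106, φ₂ = -0.4513, Δλ = -1.840° = -0.0321 rad.
Haversine: a = sin²(Δφ/2) + cos φ₁ cos φ₂ sin²(Δλ/2) = 0.5950 + (0.2573)(0.8999)(0.0003) = 0.59504.
Central angle c = 2·arcsin(√a) = 1.76203 rad.
So the angular separation is 101.0°.

101.0°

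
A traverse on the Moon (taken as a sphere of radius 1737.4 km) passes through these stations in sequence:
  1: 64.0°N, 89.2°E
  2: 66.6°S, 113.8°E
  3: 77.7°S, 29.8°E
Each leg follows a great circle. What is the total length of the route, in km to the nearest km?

4758 km

Leg 1→2: central angle 2.3004 rad, distance 3996.7 km.
Leg 2→3: central angle 0.4382 rad, distance 761.3 km.
Total: 3996.7 + 761.3 ≈ 4758 km.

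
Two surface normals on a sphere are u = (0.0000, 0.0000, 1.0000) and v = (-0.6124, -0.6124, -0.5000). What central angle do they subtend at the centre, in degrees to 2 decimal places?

120.00°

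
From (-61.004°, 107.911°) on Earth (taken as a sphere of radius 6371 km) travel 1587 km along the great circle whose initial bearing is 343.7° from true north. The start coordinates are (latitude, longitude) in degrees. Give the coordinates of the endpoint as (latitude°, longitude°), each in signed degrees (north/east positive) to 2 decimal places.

-47.13°, 102.07°

Angular distance δ = d/R = 1587/6371 = 0.24910 rad; initial bearing θ = 5.9987 rad.
sin φ₂ = sin φ₁ cos δ + cos φ₁ sin δ cos θ = (-0.8747)(0.9691) + (0.4847)(0.2465)(0.9598) = -0.7330, so φ₂ = -47.13°.
Δλ = atan2(sin θ sin δ cos φ₁, cos δ − sin φ₁ sin φ₂) = atan2(-0.0335, 0.3281) = -5.838°.
λ₂ = 107.911° − 5.838° = 102.07°.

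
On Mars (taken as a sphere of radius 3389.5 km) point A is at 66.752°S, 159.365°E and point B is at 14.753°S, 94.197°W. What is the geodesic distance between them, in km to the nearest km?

In radians: φ₁ = -1.1650, φ₂ = -0.2575, Δλ = 106.438° = 1.8577 rad.
Haversine: a = sin²(Δφ/2) + cos φ₁ cos φ₂ sin²(Δλ/2) = 0.1922 + (0.3947)(0.9670)(0.6415) = 0.43702.
Central angle c = 2·arcsin(√a) = 1.44450 rad.
Distance = R·c = 3389.5 × 1.4445 ≈ 4896 km.

4896 km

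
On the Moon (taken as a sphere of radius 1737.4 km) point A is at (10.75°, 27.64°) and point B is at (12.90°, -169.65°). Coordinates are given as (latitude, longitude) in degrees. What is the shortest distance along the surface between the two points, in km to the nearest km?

4572 km

In radians: φ₁ = 0.1876, φ₂ = 0.2251, Δλ = 162.710° = 2.8398 rad.
cos c = sin φ₁ sin φ₂ + cos φ₁ cos φ₂ cos Δλ = (0.1865)(0.2233) + (0.9825)(0.9748)(-0.9548) = -0.87274,
so c = arccos(-0.87274) = 2.63158 rad.
Distance = R·c = 1737.4 × 2.6316 ≈ 4572 km.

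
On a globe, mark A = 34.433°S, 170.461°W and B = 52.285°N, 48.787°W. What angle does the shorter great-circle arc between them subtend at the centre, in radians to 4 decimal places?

In radians: φ₁ = -0.6010, φ₂ = 0.9125, Δλ = 121.674° = 2.1236 rad.
Haversine: a = sin²(Δφ/2) + cos φ₁ cos φ₂ sin²(Δλ/2) = 0.4714 + (0.8248)(0.6117)(0.7625) = 0.85612.
Central angle c = 2·arcsin(√a) = 2.36347 rad.
So the angular separation is 2.3635 rad.

2.3635 rad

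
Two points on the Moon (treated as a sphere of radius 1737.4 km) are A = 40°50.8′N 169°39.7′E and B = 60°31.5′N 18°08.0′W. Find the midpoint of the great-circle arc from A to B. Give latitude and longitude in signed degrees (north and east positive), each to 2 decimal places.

Central angle δ = 1.3688 rad. Interpolating on the sphere with fraction f = 0.5:
P = [sin((1−f)δ)·A + sin(fδ)·B] / sin δ = 0.6453·A + 0.6453·B in Cartesian coordinates,
giving P = (-0.1785, -0.0112, 0.9839), i.e. latitude 79.70°, longitude -176.40°.

79.70°, -176.40°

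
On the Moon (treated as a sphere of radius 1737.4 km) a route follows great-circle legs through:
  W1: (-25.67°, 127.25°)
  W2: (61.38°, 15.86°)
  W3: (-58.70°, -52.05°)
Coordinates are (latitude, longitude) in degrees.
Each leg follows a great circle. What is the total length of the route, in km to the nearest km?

Leg W1→W2: central angle 2.1385 rad, distance 3715.5 km.
Leg W2→W3: central angle 2.2869 rad, distance 3973.3 km.
Total: 3715.5 + 3973.3 ≈ 7689 km.

7689 km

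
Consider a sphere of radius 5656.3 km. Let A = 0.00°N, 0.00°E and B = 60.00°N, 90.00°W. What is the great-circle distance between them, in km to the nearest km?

In radians: φ₁ = 0.0000, φ₂ = 1.0472, Δλ = -90.000° = -1.5708 rad.
Haversine: a = sin²(Δφ/2) + cos φ₁ cos φ₂ sin²(Δλ/2) = 0.2500 + (1.0000)(0.5000)(0.5000) = 0.50000.
Central angle c = 2·arcsin(√a) = 1.57080 rad.
Distance = R·c = 5656.3 × 1.5708 ≈ 8885 km.

8885 km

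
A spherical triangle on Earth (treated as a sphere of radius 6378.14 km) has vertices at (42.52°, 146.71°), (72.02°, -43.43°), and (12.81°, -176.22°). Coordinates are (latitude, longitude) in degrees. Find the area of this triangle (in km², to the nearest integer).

20477055 km²

Side lengths (central angles): a = 1.5644, b = 0.7622, c = 1.1386 rad; semiperimeter s = 1.7326.
By l'Huilier's theorem, tan(E/4) = √[tan(s/2) tan((s−a)/2) tan((s−b)/2) tan((s−c)/2)], giving spherical excess E = 0.5034 rad.
Area = E·R² = 0.5034 × (6378.14)² ≈ 20477055 km².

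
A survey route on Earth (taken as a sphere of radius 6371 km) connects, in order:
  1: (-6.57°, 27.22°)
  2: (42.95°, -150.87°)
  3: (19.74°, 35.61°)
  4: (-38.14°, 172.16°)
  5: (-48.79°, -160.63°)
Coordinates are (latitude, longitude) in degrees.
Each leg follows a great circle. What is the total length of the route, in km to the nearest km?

Leg 1→2: central angle 2.5060 rad, distance 15965.5 km.
Leg 2→3: central angle 2.0425 rad, distance 13012.8 km.
Leg 3→4: central angle 2.4129 rad, distance 15372.3 km.
Leg 4→5: central angle 0.3886 rad, distance 2475.9 km.
Total: 15965.5 + 13012.8 + 15372.3 + 2475.9 ≈ 46826 km.

46826 km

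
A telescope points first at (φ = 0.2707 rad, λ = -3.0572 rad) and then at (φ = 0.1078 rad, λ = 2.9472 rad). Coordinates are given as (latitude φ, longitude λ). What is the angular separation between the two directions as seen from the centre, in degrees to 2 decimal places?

18.24°

Let φ₁ = 0.2707 rad, φ₂ = 0.1078 rad, and Δλ = -0.2788 rad.
Haversine: a = sin²(Δφ/2) + cos φ₁ cos φ₂ sin²(Δλ/2) = 0.0066 + (0.9636)(0.9942)(0.0193) = 0.02511.
Central angle c = 2·arcsin(√a) = 0.31829 rad.
So the angular separation is 18.24°.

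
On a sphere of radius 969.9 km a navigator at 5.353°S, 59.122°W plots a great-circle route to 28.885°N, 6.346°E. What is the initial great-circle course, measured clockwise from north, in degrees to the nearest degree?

Δλ = 65.468° = 1.1426 rad.
y = sin Δλ · cos φ₂ = (0.9097)(0.8756) = 0.7966
x = cos φ₁ sin φ₂ − sin φ₁ cos φ₂ cos Δλ = (0.9956)(0.4831) − (-0.0933)(0.8756)(0.4152) = 0.5149
θ = atan2(y, x) = 57.12°, so the bearing is 57°.

57°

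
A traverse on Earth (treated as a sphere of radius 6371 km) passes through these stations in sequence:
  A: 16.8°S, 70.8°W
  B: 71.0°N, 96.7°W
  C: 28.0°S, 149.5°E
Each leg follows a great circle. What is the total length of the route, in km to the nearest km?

Leg A→B: central angle 1.5637 rad, distance 9962.4 km.
Leg B→C: central angle 2.1651 rad, distance 13793.6 km.
Total: 9962.4 + 13793.6 ≈ 23756 km.

23756 km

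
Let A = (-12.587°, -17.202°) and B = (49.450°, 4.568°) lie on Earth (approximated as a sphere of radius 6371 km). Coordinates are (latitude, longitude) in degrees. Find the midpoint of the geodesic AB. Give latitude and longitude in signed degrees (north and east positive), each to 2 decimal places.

18.73°, -8.52°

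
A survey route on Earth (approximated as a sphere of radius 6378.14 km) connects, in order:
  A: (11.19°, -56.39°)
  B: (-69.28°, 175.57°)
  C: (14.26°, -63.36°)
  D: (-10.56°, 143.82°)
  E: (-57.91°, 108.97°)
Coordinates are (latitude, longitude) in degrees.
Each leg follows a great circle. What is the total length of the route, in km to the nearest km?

48404 km

Leg A→B: central angle 1.9773 rad, distance 12611.4 km.
Leg B→C: central angle 1.9904 rad, distance 12694.8 km.
Leg C→D: central angle 2.6741 rad, distance 17055.9 km.
Leg D→E: central angle 0.9473 rad, distance 6042.2 km.
Total: 12611.4 + 12694.8 + 17055.9 + 6042.2 ≈ 48404 km.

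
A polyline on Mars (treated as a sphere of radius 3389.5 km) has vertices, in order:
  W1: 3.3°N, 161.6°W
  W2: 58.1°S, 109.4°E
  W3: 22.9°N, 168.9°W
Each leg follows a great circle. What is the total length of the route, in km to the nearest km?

11675 km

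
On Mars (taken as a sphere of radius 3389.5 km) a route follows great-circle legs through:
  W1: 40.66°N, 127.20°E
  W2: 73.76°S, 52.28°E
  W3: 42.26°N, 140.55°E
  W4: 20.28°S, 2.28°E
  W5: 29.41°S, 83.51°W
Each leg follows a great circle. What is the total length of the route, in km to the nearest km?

27799 km

Leg W1→W2: central angle 2.1778 rad, distance 7381.5 km.
Leg W2→W3: central angle 2.2645 rad, distance 7675.6 km.
Leg W3→W4: central angle 2.4206 rad, distance 8204.8 km.
Leg W4→W5: central angle 1.3385 rad, distance 4536.9 km.
Total: 7381.5 + 7675.6 + 8204.8 + 4536.9 ≈ 27799 km.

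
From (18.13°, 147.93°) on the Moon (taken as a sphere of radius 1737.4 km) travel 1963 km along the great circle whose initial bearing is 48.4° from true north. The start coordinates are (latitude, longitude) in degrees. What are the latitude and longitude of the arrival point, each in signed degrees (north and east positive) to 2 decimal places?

44.70°, -140.00°

Angular distance δ = d/R = 1963/1737.4 = 1.12985 rad; initial bearing θ = 0.8447 rad.
sin φ₂ = sin φ₁ cos δ + cos φ₁ sin δ cos θ = (0.3112)(0.4268) + (0.9504)(0.9043)(0.6639) = 0.7034, so φ₂ = 44.70°.
Δλ = atan2(sin θ sin δ cos φ₁, cos δ − sin φ₁ sin φ₂) = atan2(0.6427, 0.2079) = 72.074°.
λ₂ = 147.930° + 72.074° = 220.00° → -140.00° after wrapping to (−180°, 180°].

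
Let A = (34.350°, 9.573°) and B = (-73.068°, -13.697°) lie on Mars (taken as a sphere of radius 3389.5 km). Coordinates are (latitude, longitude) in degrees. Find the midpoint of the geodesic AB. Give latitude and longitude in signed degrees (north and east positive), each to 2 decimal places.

-19.65°, 3.56°

The central angle between A and B is δ = 1.8954 rad.
With f = 0.5, the slerp weights are sin((1−f)δ)/sin δ = 0.8568 and sin(fδ)/sin δ = 0.8568.
Weighted sum of the unit vectors: (0.8568)·(0.8141,0.1373,0.5642) + (0.8568)·(0.2830,-0.0690,-0.9567) = (0.9400, 0.0586, -0.3362).
Converting back: φ = atan2(z, √(x²+y²)) = -19.65°, λ = atan2(y, x) = 3.56°.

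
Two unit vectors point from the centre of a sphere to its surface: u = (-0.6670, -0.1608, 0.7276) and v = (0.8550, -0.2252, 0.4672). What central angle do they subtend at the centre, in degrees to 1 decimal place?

u·v = -0.1941; |u| = 1.0001, |v| = 1.0000.
cos θ = (u·v)/(|u||v|) = -0.1941, so θ = 101.2°.

101.2°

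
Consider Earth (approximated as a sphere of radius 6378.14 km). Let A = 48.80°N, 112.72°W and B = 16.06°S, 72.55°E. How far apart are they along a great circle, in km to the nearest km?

In radians: φ₁ = 0.8517, φ₂ = -0.2803, Δλ = -174.730° = -3.0496 rad.
cos c = sin φ₁ sin φ₂ + cos φ₁ cos φ₂ cos Δλ = (0.7524)(-0.2766) + (0.6587)(0.9610)(-0.9958) = -0.83846,
so c = arccos(-0.83846) = 2.56524 rad.
Distance = R·c = 6378.14 × 2.5652 ≈ 16361 km.

16361 km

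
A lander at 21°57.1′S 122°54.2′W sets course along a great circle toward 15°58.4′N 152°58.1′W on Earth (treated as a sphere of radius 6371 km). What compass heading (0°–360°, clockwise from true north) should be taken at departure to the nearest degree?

Δλ = -30.065° = -0.5247 rad.
y = sin Δλ · cos φ₂ = (-0.5010)(0.9614) = -0.4816
x = cos φ₁ sin φ₂ − sin φ₁ cos φ₂ cos Δλ = (0.9275)(0.2752) − (-0.3738)(0.9614)(0.8655) = 0.5663
θ = atan2(y, x) = -40.38°; adding 360° gives 320°.

320°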